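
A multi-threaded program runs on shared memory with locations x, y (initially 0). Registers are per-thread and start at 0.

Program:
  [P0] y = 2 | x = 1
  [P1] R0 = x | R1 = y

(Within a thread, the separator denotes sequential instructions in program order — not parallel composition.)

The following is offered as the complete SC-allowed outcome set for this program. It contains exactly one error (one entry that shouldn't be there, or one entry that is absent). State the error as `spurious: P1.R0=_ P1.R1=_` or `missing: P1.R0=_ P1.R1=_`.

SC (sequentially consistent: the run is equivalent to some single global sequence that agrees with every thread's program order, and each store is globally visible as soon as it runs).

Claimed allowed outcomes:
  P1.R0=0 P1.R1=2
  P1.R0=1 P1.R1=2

outcome vector order: (P1.R0,P1.R1)
SC: 3 outcomes — {0/0; 0/2; 1/2}
SC∖claimed = {0/0}

missing: P1.R0=0 P1.R1=0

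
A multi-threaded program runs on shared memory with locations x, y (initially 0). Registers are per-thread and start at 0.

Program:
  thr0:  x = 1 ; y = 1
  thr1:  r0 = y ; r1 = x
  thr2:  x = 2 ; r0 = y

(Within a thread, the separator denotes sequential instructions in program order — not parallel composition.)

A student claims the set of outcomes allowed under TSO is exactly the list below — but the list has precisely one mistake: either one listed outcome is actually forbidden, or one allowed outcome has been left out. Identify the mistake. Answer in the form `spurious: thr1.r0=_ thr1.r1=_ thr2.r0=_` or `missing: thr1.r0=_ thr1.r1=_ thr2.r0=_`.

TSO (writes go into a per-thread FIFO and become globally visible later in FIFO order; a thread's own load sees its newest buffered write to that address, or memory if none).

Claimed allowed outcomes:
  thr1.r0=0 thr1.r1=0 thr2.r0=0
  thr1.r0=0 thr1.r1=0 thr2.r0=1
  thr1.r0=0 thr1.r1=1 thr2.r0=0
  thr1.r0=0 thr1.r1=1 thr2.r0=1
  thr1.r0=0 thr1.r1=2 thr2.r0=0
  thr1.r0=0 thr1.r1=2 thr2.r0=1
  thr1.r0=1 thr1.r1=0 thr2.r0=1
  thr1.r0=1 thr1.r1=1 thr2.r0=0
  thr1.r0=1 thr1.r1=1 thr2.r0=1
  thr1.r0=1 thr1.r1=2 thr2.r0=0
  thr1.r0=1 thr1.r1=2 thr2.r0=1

spurious: thr1.r0=1 thr1.r1=0 thr2.r0=1

outcome vector order: (thr1.r0,thr1.r1,thr2.r0)
TSO: 10 outcomes — {0/0/0 0/0/1 0/1/0 0/1/1 0/2/0 0/2/1 1/1/0 1/1/1 1/2/0 1/2/1}
claimed∖TSO = {1/0/1}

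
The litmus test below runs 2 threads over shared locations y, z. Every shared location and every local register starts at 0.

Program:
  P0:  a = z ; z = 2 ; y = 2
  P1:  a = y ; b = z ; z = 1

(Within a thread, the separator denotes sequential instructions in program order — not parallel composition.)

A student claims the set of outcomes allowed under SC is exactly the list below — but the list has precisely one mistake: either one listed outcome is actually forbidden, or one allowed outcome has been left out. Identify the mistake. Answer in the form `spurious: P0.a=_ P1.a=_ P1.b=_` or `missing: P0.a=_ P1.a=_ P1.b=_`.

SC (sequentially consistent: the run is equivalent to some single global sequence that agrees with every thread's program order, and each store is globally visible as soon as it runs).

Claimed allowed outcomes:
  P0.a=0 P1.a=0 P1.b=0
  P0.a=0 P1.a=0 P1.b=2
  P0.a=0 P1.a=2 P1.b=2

outcome vector order: (P0.a,P1.a,P1.b)
SC (4): 0/0/0; 0/0/2; 0/2/2; 1/0/0
SC∖claimed = {1/0/0}

missing: P0.a=1 P1.a=0 P1.b=0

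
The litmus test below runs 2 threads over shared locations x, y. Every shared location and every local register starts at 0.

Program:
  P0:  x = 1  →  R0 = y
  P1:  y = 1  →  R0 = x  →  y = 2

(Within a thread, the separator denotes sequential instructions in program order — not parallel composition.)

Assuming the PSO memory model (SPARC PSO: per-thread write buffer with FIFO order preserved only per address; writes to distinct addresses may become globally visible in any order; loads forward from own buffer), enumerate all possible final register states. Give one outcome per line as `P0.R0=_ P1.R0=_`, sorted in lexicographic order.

outcome vector order: (P0.R0,P1.R0)
|PSO outcomes| = 6

P0.R0=0 P1.R0=0
P0.R0=0 P1.R0=1
P0.R0=1 P1.R0=0
P0.R0=1 P1.R0=1
P0.R0=2 P1.R0=0
P0.R0=2 P1.R0=1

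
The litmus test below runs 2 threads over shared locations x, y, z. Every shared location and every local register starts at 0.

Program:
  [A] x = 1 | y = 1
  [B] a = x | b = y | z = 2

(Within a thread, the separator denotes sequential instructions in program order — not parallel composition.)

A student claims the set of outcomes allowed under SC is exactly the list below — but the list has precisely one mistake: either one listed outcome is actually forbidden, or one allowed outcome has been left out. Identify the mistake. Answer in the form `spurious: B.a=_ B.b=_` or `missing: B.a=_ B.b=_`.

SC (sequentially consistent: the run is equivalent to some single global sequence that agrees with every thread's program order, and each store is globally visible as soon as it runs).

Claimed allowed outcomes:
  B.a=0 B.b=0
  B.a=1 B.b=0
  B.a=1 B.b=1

outcome vector order: (B.a,B.b)
SC (4): <0 0>; <0 1>; <1 0>; <1 1>
SC∖claimed = {<0 1>}

missing: B.a=0 B.b=1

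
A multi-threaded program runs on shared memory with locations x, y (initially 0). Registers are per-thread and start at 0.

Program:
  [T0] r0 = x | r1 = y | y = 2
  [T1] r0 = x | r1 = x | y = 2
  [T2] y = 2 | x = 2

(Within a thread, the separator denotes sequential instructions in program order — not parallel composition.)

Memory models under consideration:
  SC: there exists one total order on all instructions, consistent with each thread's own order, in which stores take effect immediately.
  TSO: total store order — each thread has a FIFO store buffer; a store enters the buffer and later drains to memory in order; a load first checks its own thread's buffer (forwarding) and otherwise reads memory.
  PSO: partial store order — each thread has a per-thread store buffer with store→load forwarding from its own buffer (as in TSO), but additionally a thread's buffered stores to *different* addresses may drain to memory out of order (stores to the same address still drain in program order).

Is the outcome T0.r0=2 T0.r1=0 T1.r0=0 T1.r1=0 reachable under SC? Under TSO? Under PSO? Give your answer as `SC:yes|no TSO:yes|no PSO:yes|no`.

outcome vector order: (T0.r0,T0.r1,T1.r0,T1.r1)
SC: 9 outcomes — {(0,0,0,0) (0,0,0,2) (0,0,2,2) (0,2,0,0) (0,2,0,2) (0,2,2,2) (2,2,0,0) (2,2,0,2) (2,2,2,2)}
TSO: 9 outcomes — {(0,0,0,0) (0,0,0,2) (0,0,2,2) (0,2,0,0) (0,2,0,2) (0,2,2,2) (2,2,0,0) (2,2,0,2) (2,2,2,2)}
PSO: 12 outcomes — {(0,0,0,0) (0,0,0,2) (0,0,2,2) (0,2,0,0) (0,2,0,2) (0,2,2,2) (2,0,0,0) (2,0,0,2) (2,0,2,2) (2,2,0,0) (2,2,0,2) (2,2,2,2)}
target (2,0,0,0) ∈ {PSO}

SC:no TSO:no PSO:yes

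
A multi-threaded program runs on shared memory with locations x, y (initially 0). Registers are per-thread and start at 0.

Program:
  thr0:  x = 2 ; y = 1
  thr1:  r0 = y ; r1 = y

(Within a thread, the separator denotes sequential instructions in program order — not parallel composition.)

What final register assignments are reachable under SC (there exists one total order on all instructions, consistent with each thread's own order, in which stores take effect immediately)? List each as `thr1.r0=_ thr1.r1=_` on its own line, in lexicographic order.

thr1.r0=0 thr1.r1=0
thr1.r0=0 thr1.r1=1
thr1.r0=1 thr1.r1=1

outcome vector order: (thr1.r0,thr1.r1)
|SC outcomes| = 3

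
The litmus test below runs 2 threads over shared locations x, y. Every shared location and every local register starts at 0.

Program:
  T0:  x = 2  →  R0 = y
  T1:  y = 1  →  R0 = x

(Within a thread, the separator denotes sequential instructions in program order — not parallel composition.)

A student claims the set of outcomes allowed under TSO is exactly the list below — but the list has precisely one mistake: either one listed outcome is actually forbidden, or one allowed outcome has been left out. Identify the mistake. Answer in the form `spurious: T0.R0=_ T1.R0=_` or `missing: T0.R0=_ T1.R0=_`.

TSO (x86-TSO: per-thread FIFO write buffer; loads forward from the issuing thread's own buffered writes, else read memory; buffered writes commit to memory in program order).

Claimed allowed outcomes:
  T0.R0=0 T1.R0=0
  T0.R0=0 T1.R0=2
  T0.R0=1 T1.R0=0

missing: T0.R0=1 T1.R0=2

outcome vector order: (T0.R0,T1.R0)
TSO: 4 outcomes — {0/0, 0/2, 1/0, 1/2}
TSO∖claimed = {1/2}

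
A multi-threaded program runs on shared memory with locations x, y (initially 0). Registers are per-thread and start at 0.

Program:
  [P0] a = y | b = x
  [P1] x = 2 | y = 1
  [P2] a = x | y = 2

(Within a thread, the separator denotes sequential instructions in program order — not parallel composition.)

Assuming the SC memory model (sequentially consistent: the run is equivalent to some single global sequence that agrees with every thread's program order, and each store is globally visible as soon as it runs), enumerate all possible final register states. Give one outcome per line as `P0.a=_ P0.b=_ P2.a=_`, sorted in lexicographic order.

outcome vector order: (P0.a,P0.b,P2.a)
|SC outcomes| = 9

P0.a=0 P0.b=0 P2.a=0
P0.a=0 P0.b=0 P2.a=2
P0.a=0 P0.b=2 P2.a=0
P0.a=0 P0.b=2 P2.a=2
P0.a=1 P0.b=2 P2.a=0
P0.a=1 P0.b=2 P2.a=2
P0.a=2 P0.b=0 P2.a=0
P0.a=2 P0.b=2 P2.a=0
P0.a=2 P0.b=2 P2.a=2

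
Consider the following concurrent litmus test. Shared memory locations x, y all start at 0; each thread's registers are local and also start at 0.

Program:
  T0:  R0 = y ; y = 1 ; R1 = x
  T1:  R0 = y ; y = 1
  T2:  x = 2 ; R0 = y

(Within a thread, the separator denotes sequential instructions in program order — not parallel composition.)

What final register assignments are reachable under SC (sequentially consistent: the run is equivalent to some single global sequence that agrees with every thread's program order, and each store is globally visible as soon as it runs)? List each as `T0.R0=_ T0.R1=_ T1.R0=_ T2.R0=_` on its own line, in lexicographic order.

outcome vector order: (T0.R0,T0.R1,T1.R0,T2.R0)
|SC outcomes| = 9

T0.R0=0 T0.R1=0 T1.R0=0 T2.R0=1
T0.R0=0 T0.R1=0 T1.R0=1 T2.R0=1
T0.R0=0 T0.R1=2 T1.R0=0 T2.R0=0
T0.R0=0 T0.R1=2 T1.R0=0 T2.R0=1
T0.R0=0 T0.R1=2 T1.R0=1 T2.R0=0
T0.R0=0 T0.R1=2 T1.R0=1 T2.R0=1
T0.R0=1 T0.R1=0 T1.R0=0 T2.R0=1
T0.R0=1 T0.R1=2 T1.R0=0 T2.R0=0
T0.R0=1 T0.R1=2 T1.R0=0 T2.R0=1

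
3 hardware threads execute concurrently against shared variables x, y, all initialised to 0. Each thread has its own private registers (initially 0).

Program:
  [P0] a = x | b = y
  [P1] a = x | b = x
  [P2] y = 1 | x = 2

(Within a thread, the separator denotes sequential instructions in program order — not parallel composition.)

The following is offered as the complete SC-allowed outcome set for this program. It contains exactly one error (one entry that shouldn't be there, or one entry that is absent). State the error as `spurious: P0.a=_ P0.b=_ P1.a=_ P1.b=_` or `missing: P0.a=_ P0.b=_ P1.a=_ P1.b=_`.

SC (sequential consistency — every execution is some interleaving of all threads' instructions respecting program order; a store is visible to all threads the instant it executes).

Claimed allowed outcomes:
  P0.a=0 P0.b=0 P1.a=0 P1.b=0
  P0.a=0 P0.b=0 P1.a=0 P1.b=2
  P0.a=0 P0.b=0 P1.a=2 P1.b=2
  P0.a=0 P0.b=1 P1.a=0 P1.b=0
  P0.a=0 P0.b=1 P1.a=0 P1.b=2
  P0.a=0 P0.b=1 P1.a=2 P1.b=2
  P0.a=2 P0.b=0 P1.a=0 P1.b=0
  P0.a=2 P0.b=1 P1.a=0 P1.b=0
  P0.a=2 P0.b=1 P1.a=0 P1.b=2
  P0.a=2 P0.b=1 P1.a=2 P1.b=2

outcome vector order: (P0.a,P0.b,P1.a,P1.b)
SC (9): 0/0/0/0, 0/0/0/2, 0/0/2/2, 0/1/0/0, 0/1/0/2, 0/1/2/2, 2/1/0/0, 2/1/0/2, 2/1/2/2
claimed∖SC = {2/0/0/0}

spurious: P0.a=2 P0.b=0 P1.a=0 P1.b=0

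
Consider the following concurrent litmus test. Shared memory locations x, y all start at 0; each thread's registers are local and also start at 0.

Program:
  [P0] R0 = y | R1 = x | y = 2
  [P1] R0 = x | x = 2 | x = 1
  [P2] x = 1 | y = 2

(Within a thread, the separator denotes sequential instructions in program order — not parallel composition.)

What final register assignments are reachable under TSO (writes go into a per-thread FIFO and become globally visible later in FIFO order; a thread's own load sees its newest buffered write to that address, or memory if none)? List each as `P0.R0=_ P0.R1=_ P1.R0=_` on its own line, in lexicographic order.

outcome vector order: (P0.R0,P0.R1,P1.R0)
|TSO outcomes| = 10

P0.R0=0 P0.R1=0 P1.R0=0
P0.R0=0 P0.R1=0 P1.R0=1
P0.R0=0 P0.R1=1 P1.R0=0
P0.R0=0 P0.R1=1 P1.R0=1
P0.R0=0 P0.R1=2 P1.R0=0
P0.R0=0 P0.R1=2 P1.R0=1
P0.R0=2 P0.R1=1 P1.R0=0
P0.R0=2 P0.R1=1 P1.R0=1
P0.R0=2 P0.R1=2 P1.R0=0
P0.R0=2 P0.R1=2 P1.R0=1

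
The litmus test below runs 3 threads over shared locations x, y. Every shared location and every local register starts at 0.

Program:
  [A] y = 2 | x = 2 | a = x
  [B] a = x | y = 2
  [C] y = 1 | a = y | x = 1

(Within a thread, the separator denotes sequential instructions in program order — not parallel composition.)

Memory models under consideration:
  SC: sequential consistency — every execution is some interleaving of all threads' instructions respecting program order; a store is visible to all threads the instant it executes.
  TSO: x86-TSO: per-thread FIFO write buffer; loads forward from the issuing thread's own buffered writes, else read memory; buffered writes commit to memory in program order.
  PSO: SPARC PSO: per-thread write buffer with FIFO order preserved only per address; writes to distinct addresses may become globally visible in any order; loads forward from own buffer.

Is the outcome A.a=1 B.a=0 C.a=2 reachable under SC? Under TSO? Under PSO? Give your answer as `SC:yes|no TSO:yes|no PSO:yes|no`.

outcome vector order: (A.a,B.a,C.a)
under SC → 1/0/1; 1/0/2; 1/1/1; 1/1/2; 1/2/1; 1/2/2; 2/0/1; 2/0/2; 2/1/1; 2/1/2; 2/2/1; 2/2/2
under TSO → 1/0/1; 1/0/2; 1/1/1; 1/1/2; 1/2/1; 1/2/2; 2/0/1; 2/0/2; 2/1/1; 2/1/2; 2/2/1; 2/2/2
under PSO → 1/0/1; 1/0/2; 1/1/1; 1/1/2; 1/2/1; 1/2/2; 2/0/1; 2/0/2; 2/1/1; 2/1/2; 2/2/1; 2/2/2
target 1/0/2 ∈ {SC,TSO,PSO}

SC:yes TSO:yes PSO:yes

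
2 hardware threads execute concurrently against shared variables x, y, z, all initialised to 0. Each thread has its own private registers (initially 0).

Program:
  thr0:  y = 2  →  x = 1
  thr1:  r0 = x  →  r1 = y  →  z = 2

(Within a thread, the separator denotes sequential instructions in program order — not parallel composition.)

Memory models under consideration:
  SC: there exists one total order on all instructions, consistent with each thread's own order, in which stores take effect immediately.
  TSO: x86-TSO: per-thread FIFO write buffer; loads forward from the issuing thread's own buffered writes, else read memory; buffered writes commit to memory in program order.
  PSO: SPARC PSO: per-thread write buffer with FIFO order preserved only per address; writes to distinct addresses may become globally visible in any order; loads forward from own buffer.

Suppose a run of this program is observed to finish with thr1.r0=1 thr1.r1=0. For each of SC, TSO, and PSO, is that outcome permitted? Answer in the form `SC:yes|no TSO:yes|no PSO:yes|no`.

outcome vector order: (thr1.r0,thr1.r1)
under SC → 00, 02, 12
under TSO → 00, 02, 12
under PSO → 00, 02, 10, 12
target 10 ∈ {PSO}

SC:no TSO:no PSO:yes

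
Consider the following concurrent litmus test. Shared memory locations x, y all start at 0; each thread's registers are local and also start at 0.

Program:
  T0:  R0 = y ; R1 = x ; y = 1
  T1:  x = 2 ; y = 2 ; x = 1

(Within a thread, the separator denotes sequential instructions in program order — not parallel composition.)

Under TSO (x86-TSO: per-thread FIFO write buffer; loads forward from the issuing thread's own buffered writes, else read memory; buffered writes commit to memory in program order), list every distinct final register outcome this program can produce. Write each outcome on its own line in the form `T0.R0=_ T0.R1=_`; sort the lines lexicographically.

outcome vector order: (T0.R0,T0.R1)
|TSO outcomes| = 5

T0.R0=0 T0.R1=0
T0.R0=0 T0.R1=1
T0.R0=0 T0.R1=2
T0.R0=2 T0.R1=1
T0.R0=2 T0.R1=2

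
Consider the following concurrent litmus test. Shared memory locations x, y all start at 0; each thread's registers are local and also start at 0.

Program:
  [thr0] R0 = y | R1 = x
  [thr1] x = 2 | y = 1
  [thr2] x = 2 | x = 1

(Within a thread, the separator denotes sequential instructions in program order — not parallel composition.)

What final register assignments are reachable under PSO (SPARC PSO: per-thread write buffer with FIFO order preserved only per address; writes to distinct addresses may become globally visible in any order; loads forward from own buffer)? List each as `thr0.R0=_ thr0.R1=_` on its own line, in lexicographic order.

outcome vector order: (thr0.R0,thr0.R1)
|PSO outcomes| = 6

thr0.R0=0 thr0.R1=0
thr0.R0=0 thr0.R1=1
thr0.R0=0 thr0.R1=2
thr0.R0=1 thr0.R1=0
thr0.R0=1 thr0.R1=1
thr0.R0=1 thr0.R1=2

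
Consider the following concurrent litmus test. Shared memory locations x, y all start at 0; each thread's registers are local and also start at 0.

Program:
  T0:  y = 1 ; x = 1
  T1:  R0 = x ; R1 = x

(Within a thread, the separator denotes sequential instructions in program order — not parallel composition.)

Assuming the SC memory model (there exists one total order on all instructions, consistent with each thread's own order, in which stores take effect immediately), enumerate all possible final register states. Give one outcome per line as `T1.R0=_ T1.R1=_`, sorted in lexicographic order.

outcome vector order: (T1.R0,T1.R1)
|SC outcomes| = 3

T1.R0=0 T1.R1=0
T1.R0=0 T1.R1=1
T1.R0=1 T1.R1=1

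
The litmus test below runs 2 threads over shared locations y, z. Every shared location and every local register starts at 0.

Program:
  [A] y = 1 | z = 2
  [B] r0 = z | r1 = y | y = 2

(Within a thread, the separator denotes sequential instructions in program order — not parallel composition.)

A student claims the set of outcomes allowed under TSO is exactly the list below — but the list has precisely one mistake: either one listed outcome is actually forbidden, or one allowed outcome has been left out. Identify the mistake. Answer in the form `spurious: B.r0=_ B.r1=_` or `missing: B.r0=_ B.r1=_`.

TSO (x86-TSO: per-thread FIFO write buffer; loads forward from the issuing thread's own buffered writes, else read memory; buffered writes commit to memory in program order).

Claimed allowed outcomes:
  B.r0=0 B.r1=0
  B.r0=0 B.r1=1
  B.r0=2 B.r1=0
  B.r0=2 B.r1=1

outcome vector order: (B.r0,B.r1)
TSO: 3 outcomes — {(0,0); (0,1); (2,1)}
claimed∖TSO = {(2,0)}

spurious: B.r0=2 B.r1=0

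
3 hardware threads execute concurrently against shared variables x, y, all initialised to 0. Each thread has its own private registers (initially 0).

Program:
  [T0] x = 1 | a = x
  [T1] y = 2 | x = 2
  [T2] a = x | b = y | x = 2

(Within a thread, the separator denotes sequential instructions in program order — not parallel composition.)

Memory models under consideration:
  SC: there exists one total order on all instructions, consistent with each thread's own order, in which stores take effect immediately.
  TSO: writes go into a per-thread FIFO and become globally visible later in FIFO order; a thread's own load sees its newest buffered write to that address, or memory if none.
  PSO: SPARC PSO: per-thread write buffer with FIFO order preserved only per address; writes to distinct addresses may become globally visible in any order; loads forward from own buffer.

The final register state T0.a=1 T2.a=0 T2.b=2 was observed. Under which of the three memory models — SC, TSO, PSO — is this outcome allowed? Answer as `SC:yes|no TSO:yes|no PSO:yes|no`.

outcome vector order: (T0.a,T2.a,T2.b)
under SC → 1/0/0, 1/0/2, 1/1/0, 1/1/2, 1/2/2, 2/0/0, 2/0/2, 2/1/0, 2/1/2, 2/2/2
under TSO → 1/0/0, 1/0/2, 1/1/0, 1/1/2, 1/2/2, 2/0/0, 2/0/2, 2/1/0, 2/1/2, 2/2/2
under PSO → 1/0/0, 1/0/2, 1/1/0, 1/1/2, 1/2/0, 1/2/2, 2/0/0, 2/0/2, 2/1/0, 2/1/2, 2/2/0, 2/2/2
target 1/0/2 ∈ {SC,TSO,PSO}

SC:yes TSO:yes PSO:yes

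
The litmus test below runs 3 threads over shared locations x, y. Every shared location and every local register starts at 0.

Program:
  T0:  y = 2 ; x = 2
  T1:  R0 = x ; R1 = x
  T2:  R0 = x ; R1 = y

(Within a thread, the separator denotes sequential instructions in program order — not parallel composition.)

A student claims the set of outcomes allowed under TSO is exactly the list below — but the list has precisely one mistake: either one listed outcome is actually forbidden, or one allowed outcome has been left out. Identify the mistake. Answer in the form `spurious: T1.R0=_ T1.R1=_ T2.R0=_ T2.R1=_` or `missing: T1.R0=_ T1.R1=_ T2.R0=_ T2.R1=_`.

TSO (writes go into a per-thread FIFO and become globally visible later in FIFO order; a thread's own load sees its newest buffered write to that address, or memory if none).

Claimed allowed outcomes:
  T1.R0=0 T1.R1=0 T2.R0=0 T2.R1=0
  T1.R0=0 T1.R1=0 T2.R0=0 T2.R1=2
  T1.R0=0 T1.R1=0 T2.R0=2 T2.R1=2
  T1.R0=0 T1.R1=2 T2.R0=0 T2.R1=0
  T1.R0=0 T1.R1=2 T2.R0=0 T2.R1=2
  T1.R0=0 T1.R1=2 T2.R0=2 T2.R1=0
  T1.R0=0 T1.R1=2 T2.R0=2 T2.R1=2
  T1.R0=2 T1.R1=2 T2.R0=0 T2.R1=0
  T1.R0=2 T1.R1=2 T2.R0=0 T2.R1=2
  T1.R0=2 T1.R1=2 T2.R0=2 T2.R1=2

spurious: T1.R0=0 T1.R1=2 T2.R0=2 T2.R1=0

outcome vector order: (T1.R0,T1.R1,T2.R0,T2.R1)
TSO: 9 outcomes — {<0 0 0 0>, <0 0 0 2>, <0 0 2 2>, <0 2 0 0>, <0 2 0 2>, <0 2 2 2>, <2 2 0 0>, <2 2 0 2>, <2 2 2 2>}
claimed∖TSO = {<0 2 2 0>}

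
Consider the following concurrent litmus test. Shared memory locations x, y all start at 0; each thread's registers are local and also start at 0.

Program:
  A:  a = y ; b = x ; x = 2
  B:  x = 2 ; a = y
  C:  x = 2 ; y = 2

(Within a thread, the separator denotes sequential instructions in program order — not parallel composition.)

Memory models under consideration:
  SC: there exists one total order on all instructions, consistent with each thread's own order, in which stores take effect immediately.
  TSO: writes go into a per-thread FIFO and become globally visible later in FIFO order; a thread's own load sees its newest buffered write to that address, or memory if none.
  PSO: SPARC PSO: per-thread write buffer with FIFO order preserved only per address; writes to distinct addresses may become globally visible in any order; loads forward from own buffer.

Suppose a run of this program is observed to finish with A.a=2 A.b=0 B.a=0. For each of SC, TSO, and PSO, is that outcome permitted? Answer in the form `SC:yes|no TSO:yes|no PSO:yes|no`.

outcome vector order: (A.a,A.b,B.a)
[SC] allowed = {000 002 020 022 220 222}
[TSO] allowed = {000 002 020 022 220 222}
[PSO] allowed = {000 002 020 022 200 202 220 222}
target 200 ∈ {PSO}

SC:no TSO:no PSO:yes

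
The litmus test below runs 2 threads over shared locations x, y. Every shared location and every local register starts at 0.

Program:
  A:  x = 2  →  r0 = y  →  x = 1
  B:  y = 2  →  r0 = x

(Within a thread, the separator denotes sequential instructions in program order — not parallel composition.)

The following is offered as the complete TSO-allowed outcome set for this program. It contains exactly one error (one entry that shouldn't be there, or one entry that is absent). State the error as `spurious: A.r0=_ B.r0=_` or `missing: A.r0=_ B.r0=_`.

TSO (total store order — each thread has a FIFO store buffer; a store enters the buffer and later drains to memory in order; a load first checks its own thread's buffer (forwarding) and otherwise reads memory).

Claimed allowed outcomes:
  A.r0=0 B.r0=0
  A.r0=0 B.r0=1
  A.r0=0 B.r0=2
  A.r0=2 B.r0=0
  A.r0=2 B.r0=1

outcome vector order: (A.r0,B.r0)
[TSO] allowed = {(0,0), (0,1), (0,2), (2,0), (2,1), (2,2)}
TSO∖claimed = {(2,2)}

missing: A.r0=2 B.r0=2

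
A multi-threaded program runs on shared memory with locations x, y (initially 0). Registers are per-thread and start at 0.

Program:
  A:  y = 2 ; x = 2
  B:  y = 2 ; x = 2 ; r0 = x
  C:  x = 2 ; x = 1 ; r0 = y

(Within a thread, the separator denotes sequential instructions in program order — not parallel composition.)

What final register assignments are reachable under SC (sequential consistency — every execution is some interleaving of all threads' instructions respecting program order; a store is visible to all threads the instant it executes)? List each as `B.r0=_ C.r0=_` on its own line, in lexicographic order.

B.r0=1 C.r0=2
B.r0=2 C.r0=0
B.r0=2 C.r0=2

outcome vector order: (B.r0,C.r0)
|SC outcomes| = 3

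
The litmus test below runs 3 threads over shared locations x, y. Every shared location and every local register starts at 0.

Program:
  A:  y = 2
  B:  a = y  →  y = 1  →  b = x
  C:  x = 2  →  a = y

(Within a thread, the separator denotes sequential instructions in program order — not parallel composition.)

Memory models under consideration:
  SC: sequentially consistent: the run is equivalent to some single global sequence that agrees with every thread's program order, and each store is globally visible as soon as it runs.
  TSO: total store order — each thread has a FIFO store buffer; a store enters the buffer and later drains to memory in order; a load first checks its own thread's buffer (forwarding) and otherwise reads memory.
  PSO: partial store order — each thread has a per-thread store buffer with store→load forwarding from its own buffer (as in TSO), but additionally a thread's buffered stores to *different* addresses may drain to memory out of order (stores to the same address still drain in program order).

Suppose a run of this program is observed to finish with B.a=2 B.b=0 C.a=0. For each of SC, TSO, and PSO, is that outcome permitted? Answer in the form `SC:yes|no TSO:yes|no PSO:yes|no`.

SC:no TSO:yes PSO:yes

outcome vector order: (B.a,B.b,C.a)
[SC] allowed = {<0 0 1> <0 0 2> <0 2 0> <0 2 1> <0 2 2> <2 0 1> <2 2 0> <2 2 1> <2 2 2>}
[TSO] allowed = {<0 0 0> <0 0 1> <0 0 2> <0 2 0> <0 2 1> <0 2 2> <2 0 0> <2 0 1> <2 0 2> <2 2 0> <2 2 1> <2 2 2>}
[PSO] allowed = {<0 0 0> <0 0 1> <0 0 2> <0 2 0> <0 2 1> <0 2 2> <2 0 0> <2 0 1> <2 0 2> <2 2 0> <2 2 1> <2 2 2>}
target <2 0 0> ∈ {TSO,PSO}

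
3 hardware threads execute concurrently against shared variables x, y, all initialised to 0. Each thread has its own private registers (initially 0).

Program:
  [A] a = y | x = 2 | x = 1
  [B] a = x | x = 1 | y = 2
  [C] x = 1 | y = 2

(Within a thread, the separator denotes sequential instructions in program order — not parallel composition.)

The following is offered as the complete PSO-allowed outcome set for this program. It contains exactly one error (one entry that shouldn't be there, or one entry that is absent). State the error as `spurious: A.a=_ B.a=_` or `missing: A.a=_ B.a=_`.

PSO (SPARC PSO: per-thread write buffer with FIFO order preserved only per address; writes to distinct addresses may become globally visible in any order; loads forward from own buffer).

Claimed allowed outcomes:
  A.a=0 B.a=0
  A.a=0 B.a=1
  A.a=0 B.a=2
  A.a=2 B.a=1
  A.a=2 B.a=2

outcome vector order: (A.a,B.a)
PSO: 6 outcomes — {<0 0>; <0 1>; <0 2>; <2 0>; <2 1>; <2 2>}
PSO∖claimed = {<2 0>}

missing: A.a=2 B.a=0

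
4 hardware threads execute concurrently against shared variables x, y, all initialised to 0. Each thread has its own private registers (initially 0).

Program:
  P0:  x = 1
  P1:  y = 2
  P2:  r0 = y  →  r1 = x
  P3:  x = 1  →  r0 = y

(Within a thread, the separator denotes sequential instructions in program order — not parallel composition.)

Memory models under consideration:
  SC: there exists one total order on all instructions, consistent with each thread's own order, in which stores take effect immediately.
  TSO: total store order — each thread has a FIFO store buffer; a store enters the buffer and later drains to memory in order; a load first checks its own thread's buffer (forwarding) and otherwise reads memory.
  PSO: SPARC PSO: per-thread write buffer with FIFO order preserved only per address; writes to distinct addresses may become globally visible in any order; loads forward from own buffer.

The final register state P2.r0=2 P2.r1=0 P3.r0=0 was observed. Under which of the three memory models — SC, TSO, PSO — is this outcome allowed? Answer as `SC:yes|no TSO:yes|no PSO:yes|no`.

SC:no TSO:yes PSO:yes

outcome vector order: (P2.r0,P2.r1,P3.r0)
under SC → 0/0/0 0/0/2 0/1/0 0/1/2 2/0/2 2/1/0 2/1/2
under TSO → 0/0/0 0/0/2 0/1/0 0/1/2 2/0/0 2/0/2 2/1/0 2/1/2
under PSO → 0/0/0 0/0/2 0/1/0 0/1/2 2/0/0 2/0/2 2/1/0 2/1/2
target 2/0/0 ∈ {TSO,PSO}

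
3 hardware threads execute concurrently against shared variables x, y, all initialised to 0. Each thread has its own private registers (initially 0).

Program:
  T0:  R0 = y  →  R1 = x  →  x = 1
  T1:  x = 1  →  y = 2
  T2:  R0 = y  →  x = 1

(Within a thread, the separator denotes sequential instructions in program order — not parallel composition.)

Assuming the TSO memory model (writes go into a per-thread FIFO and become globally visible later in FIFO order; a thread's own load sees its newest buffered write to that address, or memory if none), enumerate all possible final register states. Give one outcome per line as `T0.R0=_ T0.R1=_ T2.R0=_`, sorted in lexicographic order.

T0.R0=0 T0.R1=0 T2.R0=0
T0.R0=0 T0.R1=0 T2.R0=2
T0.R0=0 T0.R1=1 T2.R0=0
T0.R0=0 T0.R1=1 T2.R0=2
T0.R0=2 T0.R1=1 T2.R0=0
T0.R0=2 T0.R1=1 T2.R0=2

outcome vector order: (T0.R0,T0.R1,T2.R0)
|TSO outcomes| = 6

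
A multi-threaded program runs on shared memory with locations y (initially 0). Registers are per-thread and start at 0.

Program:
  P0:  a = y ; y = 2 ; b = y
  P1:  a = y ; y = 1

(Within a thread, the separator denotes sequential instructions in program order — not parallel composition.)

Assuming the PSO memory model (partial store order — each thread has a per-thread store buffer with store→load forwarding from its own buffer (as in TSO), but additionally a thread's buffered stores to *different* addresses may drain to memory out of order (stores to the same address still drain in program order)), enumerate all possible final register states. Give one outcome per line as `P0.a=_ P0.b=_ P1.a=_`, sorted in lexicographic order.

outcome vector order: (P0.a,P0.b,P1.a)
|PSO outcomes| = 5

P0.a=0 P0.b=1 P1.a=0
P0.a=0 P0.b=1 P1.a=2
P0.a=0 P0.b=2 P1.a=0
P0.a=0 P0.b=2 P1.a=2
P0.a=1 P0.b=2 P1.a=0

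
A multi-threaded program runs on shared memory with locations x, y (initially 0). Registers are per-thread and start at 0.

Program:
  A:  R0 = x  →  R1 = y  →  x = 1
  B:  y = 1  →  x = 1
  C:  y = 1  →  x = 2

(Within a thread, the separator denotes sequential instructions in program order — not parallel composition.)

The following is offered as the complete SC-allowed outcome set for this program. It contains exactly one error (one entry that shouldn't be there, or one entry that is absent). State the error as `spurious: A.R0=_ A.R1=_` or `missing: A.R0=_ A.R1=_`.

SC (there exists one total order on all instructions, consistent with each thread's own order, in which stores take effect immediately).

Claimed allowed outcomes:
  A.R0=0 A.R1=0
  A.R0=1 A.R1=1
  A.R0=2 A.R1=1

outcome vector order: (A.R0,A.R1)
under SC → (0,0) (0,1) (1,1) (2,1)
SC∖claimed = {(0,1)}

missing: A.R0=0 A.R1=1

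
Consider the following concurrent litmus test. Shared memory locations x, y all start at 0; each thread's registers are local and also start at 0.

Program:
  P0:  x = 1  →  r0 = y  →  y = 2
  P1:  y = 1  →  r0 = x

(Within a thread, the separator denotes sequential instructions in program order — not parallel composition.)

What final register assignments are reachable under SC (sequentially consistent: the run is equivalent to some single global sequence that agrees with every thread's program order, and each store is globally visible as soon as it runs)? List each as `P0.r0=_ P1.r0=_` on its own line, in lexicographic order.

outcome vector order: (P0.r0,P1.r0)
|SC outcomes| = 3

P0.r0=0 P1.r0=1
P0.r0=1 P1.r0=0
P0.r0=1 P1.r0=1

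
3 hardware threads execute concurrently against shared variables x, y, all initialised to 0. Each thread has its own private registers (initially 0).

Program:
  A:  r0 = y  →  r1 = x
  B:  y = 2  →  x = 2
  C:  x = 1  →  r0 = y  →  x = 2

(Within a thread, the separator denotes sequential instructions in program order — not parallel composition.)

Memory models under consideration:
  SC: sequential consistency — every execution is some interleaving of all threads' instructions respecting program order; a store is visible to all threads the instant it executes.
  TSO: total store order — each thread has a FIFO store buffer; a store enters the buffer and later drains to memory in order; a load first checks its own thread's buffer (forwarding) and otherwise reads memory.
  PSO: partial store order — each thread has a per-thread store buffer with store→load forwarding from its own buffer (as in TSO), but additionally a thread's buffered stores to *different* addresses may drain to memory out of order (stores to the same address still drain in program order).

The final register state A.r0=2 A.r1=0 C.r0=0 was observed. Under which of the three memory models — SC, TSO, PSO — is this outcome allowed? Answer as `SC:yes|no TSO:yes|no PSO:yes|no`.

outcome vector order: (A.r0,A.r1,C.r0)
under SC → (0,0,0), (0,0,2), (0,1,0), (0,1,2), (0,2,0), (0,2,2), (2,0,2), (2,1,0), (2,1,2), (2,2,0), (2,2,2)
under TSO → (0,0,0), (0,0,2), (0,1,0), (0,1,2), (0,2,0), (0,2,2), (2,0,0), (2,0,2), (2,1,0), (2,1,2), (2,2,0), (2,2,2)
under PSO → (0,0,0), (0,0,2), (0,1,0), (0,1,2), (0,2,0), (0,2,2), (2,0,0), (2,0,2), (2,1,0), (2,1,2), (2,2,0), (2,2,2)
target (2,0,0) ∈ {TSO,PSO}

SC:no TSO:yes PSO:yes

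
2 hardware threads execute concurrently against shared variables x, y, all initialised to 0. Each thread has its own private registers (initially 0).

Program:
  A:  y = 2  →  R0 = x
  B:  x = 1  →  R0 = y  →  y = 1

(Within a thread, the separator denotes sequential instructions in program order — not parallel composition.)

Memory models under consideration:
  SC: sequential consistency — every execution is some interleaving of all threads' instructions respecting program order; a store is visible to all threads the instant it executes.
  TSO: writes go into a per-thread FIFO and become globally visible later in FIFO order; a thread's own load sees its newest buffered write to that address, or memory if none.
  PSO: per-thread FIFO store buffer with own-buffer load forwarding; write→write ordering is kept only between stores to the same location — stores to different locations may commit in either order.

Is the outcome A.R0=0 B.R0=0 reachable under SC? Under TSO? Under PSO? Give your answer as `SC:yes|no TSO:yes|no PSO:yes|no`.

outcome vector order: (A.R0,B.R0)
SC: 3 outcomes — {(0,2); (1,0); (1,2)}
TSO: 4 outcomes — {(0,0); (0,2); (1,0); (1,2)}
PSO: 4 outcomes — {(0,0); (0,2); (1,0); (1,2)}
target (0,0) ∈ {TSO,PSO}

SC:no TSO:yes PSO:yes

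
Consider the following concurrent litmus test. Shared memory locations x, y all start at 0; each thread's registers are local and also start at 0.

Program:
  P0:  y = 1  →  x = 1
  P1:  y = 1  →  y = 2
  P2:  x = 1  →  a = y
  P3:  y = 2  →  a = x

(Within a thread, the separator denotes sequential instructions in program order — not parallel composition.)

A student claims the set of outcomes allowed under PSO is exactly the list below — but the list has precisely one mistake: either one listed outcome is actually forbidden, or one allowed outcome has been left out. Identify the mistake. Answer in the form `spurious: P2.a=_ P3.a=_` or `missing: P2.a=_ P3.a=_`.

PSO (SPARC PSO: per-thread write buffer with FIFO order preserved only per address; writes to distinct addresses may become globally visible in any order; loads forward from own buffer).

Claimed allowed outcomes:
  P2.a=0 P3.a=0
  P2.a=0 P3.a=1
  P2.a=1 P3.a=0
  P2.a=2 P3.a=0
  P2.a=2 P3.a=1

missing: P2.a=1 P3.a=1

outcome vector order: (P2.a,P3.a)
PSO (6): 0/0; 0/1; 1/0; 1/1; 2/0; 2/1
PSO∖claimed = {1/1}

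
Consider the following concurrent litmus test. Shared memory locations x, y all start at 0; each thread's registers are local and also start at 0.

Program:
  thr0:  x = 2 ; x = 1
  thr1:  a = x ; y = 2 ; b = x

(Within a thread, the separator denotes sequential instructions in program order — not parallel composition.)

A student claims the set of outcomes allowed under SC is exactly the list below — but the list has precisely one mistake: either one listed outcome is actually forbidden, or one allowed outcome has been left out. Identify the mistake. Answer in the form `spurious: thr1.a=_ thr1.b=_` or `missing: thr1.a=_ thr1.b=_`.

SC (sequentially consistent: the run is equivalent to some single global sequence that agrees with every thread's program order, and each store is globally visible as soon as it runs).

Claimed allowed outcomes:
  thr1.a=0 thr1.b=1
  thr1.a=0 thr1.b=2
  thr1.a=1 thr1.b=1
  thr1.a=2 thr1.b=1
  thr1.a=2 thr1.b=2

outcome vector order: (thr1.a,thr1.b)
SC (6): (0,0), (0,1), (0,2), (1,1), (2,1), (2,2)
SC∖claimed = {(0,0)}

missing: thr1.a=0 thr1.b=0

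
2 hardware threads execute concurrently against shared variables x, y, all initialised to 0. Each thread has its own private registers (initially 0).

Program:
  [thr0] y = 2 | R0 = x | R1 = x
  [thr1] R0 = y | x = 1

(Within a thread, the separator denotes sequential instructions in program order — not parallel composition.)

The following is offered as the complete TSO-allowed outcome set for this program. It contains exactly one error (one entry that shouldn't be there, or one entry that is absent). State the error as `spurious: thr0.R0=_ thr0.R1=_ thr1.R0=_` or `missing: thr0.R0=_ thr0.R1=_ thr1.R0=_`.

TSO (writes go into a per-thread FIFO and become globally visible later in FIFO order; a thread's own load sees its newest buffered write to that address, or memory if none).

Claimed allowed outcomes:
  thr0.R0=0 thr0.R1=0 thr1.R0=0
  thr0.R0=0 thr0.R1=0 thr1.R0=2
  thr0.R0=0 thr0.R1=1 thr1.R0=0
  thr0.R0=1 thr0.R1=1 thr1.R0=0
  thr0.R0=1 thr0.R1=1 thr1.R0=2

outcome vector order: (thr0.R0,thr0.R1,thr1.R0)
TSO (6): 0/0/0, 0/0/2, 0/1/0, 0/1/2, 1/1/0, 1/1/2
TSO∖claimed = {0/1/2}

missing: thr0.R0=0 thr0.R1=1 thr1.R0=2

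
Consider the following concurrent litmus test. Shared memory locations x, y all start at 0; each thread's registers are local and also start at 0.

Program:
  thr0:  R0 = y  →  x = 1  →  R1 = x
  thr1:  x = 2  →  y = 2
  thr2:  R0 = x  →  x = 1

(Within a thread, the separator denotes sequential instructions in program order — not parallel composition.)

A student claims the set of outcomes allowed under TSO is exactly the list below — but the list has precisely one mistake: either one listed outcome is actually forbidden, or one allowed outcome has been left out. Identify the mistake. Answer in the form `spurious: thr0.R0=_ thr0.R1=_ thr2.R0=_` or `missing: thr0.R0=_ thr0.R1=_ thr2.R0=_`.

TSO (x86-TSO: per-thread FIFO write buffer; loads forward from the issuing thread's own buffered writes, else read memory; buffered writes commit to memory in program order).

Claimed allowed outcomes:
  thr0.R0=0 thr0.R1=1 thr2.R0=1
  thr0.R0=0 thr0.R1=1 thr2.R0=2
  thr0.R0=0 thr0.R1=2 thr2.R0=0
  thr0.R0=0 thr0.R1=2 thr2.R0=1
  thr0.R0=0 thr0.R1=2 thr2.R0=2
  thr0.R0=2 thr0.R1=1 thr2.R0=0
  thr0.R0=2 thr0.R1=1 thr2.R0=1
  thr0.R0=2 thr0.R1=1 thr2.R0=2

outcome vector order: (thr0.R0,thr0.R1,thr2.R0)
TSO (9): 0/1/0 0/1/1 0/1/2 0/2/0 0/2/1 0/2/2 2/1/0 2/1/1 2/1/2
TSO∖claimed = {0/1/0}

missing: thr0.R0=0 thr0.R1=1 thr2.R0=0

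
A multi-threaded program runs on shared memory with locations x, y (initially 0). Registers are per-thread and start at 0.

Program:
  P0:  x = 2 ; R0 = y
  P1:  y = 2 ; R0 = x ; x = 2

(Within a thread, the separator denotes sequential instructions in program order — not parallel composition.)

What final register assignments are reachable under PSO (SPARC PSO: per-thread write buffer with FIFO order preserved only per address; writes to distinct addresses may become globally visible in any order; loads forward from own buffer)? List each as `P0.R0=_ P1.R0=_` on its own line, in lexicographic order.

outcome vector order: (P0.R0,P1.R0)
|PSO outcomes| = 4

P0.R0=0 P1.R0=0
P0.R0=0 P1.R0=2
P0.R0=2 P1.R0=0
P0.R0=2 P1.R0=2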